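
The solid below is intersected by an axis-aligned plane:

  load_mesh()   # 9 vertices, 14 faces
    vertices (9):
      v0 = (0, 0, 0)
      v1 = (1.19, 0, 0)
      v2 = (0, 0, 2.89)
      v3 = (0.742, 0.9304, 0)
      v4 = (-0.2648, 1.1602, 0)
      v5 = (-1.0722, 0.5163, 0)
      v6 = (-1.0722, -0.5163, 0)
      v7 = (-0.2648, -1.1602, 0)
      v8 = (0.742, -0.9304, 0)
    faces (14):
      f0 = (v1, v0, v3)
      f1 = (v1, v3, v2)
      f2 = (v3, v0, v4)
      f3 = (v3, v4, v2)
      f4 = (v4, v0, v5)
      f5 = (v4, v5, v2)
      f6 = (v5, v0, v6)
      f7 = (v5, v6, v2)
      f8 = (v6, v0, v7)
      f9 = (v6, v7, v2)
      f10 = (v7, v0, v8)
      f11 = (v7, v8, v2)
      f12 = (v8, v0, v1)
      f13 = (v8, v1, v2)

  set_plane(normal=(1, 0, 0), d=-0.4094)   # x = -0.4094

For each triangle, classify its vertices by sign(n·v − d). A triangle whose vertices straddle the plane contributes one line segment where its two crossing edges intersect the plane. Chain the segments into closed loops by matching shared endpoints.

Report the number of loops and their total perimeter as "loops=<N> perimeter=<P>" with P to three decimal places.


loops=1 perimeter=6.439

Straddling triangles (6 of 14):
  (v4,v0,v5) [++-] → (-0.4094, 0.19714, 0)–(-0.4094, 1.04488, 0)  len=0.8477
  (v4,v5,v2) [+-+] → (-0.4094, 1.04488, 0)–(-0.4094, 0.19714, 1.78651)  len=1.9774
  (v5,v0,v6) [-+-] → (-0.4094, 0.19714, 0)–(-0.4094, -0.19714, 0)  len=0.3943
  (v5,v6,v2) [--+] → (-0.4094, -0.19714, 1.78651)–(-0.4094, 0.19714, 1.78651)  len=0.3943
  (v6,v0,v7) [-++] → (-0.4094, -0.19714, 0)–(-0.4094, -1.04488, 0)  len=0.8477
  (v6,v7,v2) [-++] → (-0.4094, -1.04488, 0)–(-0.4094, -0.19714, 1.78651)  len=1.9774

Chained into 1 loop(s):
  loop 1: 6 segments, perimeter = 6.4389
Total perimeter = 6.439


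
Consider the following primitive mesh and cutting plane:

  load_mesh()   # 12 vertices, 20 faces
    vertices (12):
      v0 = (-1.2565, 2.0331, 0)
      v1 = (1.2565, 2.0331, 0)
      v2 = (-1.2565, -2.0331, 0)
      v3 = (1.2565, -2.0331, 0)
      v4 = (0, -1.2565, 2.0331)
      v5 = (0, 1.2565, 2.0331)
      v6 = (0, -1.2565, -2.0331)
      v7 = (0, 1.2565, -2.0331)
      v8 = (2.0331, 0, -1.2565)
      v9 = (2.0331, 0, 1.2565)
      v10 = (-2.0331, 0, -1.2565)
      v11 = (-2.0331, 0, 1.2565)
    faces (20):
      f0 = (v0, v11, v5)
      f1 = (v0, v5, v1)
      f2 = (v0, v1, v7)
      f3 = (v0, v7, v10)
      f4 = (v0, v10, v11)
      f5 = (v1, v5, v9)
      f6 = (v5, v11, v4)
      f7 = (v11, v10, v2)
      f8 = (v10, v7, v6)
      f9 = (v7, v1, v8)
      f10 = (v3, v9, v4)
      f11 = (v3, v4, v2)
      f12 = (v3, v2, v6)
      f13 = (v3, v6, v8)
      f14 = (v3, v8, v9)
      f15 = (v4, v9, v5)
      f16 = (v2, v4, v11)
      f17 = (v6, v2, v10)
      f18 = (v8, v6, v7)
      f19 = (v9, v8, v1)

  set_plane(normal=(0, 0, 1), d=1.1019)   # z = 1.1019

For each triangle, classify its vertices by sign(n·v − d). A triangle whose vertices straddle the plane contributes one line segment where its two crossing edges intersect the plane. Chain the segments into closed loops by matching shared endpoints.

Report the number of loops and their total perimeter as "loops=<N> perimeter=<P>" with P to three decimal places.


Straddling triangles (10 of 20):
  (v0,v11,v5) [-++] → (-1.93755, 0.250153, 1.1019)–(-0.575502, 1.6122, 1.1019)  len=1.9262
  (v0,v5,v1) [-+-] → (-0.575502, 1.6122, 1.1019)–(0.575502, 1.6122, 1.1019)  len=1.1510
  (v0,v10,v11) [--+] → (-2.0331, 0, 1.1019)–(-1.93755, 0.250153, 1.1019)  len=0.2678
  (v1,v5,v9) [-++] → (0.575502, 1.6122, 1.1019)–(1.93755, 0.250153, 1.1019)  len=1.9262
  (v11,v10,v2) [+--] → (-2.0331, 0, 1.1019)–(-1.93755, -0.250153, 1.1019)  len=0.2678
  (v3,v9,v4) [-++] → (1.93755, -0.250153, 1.1019)–(0.575502, -1.6122, 1.1019)  len=1.9262
  (v3,v4,v2) [-+-] → (0.575502, -1.6122, 1.1019)–(-0.575502, -1.6122, 1.1019)  len=1.1510
  (v3,v8,v9) [--+] → (2.0331, 0, 1.1019)–(1.93755, -0.250153, 1.1019)  len=0.2678
  (v2,v4,v11) [-++] → (-0.575502, -1.6122, 1.1019)–(-1.93755, -0.250153, 1.1019)  len=1.9262
  (v9,v8,v1) [+--] → (2.0331, 0, 1.1019)–(1.93755, 0.250153, 1.1019)  len=0.2678

Chained into 1 loop(s):
  loop 1: 10 segments, perimeter = 11.0780
Total perimeter = 11.078

loops=1 perimeter=11.078


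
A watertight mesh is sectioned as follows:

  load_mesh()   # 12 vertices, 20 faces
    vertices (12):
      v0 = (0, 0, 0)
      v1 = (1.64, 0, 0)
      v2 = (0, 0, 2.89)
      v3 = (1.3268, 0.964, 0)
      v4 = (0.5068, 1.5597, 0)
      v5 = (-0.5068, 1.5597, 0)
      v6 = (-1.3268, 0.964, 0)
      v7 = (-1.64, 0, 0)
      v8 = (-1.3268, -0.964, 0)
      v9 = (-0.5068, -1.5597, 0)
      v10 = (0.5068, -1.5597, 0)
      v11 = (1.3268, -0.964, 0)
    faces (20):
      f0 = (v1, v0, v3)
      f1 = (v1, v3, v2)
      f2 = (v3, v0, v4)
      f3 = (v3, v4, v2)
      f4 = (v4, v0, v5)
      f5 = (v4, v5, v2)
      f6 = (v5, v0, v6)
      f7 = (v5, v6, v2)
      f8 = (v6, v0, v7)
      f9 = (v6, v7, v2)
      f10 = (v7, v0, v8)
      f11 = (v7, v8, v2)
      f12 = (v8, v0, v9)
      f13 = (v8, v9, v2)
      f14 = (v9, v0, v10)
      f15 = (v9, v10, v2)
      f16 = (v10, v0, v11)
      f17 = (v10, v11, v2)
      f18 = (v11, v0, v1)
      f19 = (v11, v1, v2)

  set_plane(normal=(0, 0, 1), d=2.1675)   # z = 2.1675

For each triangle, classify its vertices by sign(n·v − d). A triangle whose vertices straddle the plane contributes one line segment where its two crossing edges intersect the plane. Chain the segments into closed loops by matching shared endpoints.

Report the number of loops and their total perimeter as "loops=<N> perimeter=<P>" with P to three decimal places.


loops=1 perimeter=2.534

Straddling triangles (10 of 20):
  (v1,v3,v2) [--+] → (0.3317, 0.241, 2.1675)–(0.41, 0, 2.1675)  len=0.2534
  (v3,v4,v2) [--+] → (0.1267, 0.389925, 2.1675)–(0.3317, 0.241, 2.1675)  len=0.2534
  (v4,v5,v2) [--+] → (-0.1267, 0.389925, 2.1675)–(0.1267, 0.389925, 2.1675)  len=0.2534
  (v5,v6,v2) [--+] → (-0.3317, 0.241, 2.1675)–(-0.1267, 0.389925, 2.1675)  len=0.2534
  (v6,v7,v2) [--+] → (-0.41, 0, 2.1675)–(-0.3317, 0.241, 2.1675)  len=0.2534
  (v7,v8,v2) [--+] → (-0.3317, -0.241, 2.1675)–(-0.41, 0, 2.1675)  len=0.2534
  (v8,v9,v2) [--+] → (-0.1267, -0.389925, 2.1675)–(-0.3317, -0.241, 2.1675)  len=0.2534
  (v9,v10,v2) [--+] → (0.1267, -0.389925, 2.1675)–(-0.1267, -0.389925, 2.1675)  len=0.2534
  (v10,v11,v2) [--+] → (0.3317, -0.241, 2.1675)–(0.1267, -0.389925, 2.1675)  len=0.2534
  (v11,v1,v2) [--+] → (0.41, 0, 2.1675)–(0.3317, -0.241, 2.1675)  len=0.2534

Chained into 1 loop(s):
  loop 1: 10 segments, perimeter = 2.5339
Total perimeter = 2.534


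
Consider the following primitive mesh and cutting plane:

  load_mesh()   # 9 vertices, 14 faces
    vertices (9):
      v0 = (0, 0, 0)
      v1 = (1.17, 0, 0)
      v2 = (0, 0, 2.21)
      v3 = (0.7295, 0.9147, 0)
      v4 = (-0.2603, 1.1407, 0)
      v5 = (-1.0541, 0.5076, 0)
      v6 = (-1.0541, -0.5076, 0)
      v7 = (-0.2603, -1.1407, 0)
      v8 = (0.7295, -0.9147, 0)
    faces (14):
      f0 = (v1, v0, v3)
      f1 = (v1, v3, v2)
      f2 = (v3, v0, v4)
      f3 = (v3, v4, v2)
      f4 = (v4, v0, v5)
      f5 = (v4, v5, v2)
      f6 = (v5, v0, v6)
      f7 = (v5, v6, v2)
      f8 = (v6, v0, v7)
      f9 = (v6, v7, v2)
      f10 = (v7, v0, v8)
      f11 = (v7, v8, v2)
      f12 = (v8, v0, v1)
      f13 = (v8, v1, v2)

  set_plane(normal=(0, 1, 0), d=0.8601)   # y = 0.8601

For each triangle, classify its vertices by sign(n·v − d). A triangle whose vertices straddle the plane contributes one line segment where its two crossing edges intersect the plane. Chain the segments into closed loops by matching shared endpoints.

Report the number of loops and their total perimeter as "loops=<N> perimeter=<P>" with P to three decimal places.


Straddling triangles (6 of 14):
  (v1,v0,v3) [--+] → (0.685955, 0.8601, 0)–(0.755794, 0.8601, 0)  len=0.0698
  (v1,v3,v2) [-+-] → (0.755794, 0.8601, 0)–(0.685955, 0.8601, 0.131919)  len=0.1493
  (v3,v0,v4) [+-+] → (0.685955, 0.8601, 0)–(-0.196269, 0.8601, 0)  len=0.8822
  (v3,v4,v2) [++-] → (-0.196269, 0.8601, 0.543636)–(0.685955, 0.8601, 0.131919)  len=0.9736
  (v4,v0,v5) [+--] → (-0.196269, 0.8601, 0)–(-0.612125, 0.8601, 0)  len=0.4159
  (v4,v5,v2) [+--] → (-0.612125, 0.8601, 0)–(-0.196269, 0.8601, 0.543636)  len=0.6845

Chained into 1 loop(s):
  loop 1: 6 segments, perimeter = 3.1752
Total perimeter = 3.175

loops=1 perimeter=3.175


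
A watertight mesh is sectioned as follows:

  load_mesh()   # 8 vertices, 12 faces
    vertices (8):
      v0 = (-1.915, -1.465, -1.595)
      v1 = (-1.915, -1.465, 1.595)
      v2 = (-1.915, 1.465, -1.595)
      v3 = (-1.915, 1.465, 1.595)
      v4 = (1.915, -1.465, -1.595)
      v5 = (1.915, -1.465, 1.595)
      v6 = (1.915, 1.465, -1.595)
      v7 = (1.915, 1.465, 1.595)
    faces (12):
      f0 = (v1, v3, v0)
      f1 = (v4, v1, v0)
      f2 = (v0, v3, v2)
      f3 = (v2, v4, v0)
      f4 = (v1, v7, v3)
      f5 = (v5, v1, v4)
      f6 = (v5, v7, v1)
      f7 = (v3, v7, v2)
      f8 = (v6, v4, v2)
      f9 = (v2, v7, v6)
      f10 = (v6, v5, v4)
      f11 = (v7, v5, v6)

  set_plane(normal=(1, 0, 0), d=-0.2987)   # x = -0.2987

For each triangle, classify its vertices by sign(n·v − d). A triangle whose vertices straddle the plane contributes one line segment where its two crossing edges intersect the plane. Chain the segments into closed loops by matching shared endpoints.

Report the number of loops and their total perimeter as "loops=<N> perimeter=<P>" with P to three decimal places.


loops=1 perimeter=12.240

Straddling triangles (8 of 12):
  (v4,v1,v0) [+--] → (-0.2987, -1.465, 0.248787)–(-0.2987, -1.465, -1.595)  len=1.8438
  (v2,v4,v0) [-+-] → (-0.2987, 0.228509, -1.595)–(-0.2987, -1.465, -1.595)  len=1.6935
  (v1,v7,v3) [-+-] → (-0.2987, -0.228509, 1.595)–(-0.2987, 1.465, 1.595)  len=1.6935
  (v5,v1,v4) [+-+] → (-0.2987, -1.465, 1.595)–(-0.2987, -1.465, 0.248787)  len=1.3462
  (v5,v7,v1) [++-] → (-0.2987, -0.228509, 1.595)–(-0.2987, -1.465, 1.595)  len=1.2365
  (v3,v7,v2) [-+-] → (-0.2987, 1.465, 1.595)–(-0.2987, 1.465, -0.248787)  len=1.8438
  (v6,v4,v2) [++-] → (-0.2987, 0.228509, -1.595)–(-0.2987, 1.465, -1.595)  len=1.2365
  (v2,v7,v6) [-++] → (-0.2987, 1.465, -0.248787)–(-0.2987, 1.465, -1.595)  len=1.3462

Chained into 1 loop(s):
  loop 1: 8 segments, perimeter = 12.2400
Total perimeter = 12.240


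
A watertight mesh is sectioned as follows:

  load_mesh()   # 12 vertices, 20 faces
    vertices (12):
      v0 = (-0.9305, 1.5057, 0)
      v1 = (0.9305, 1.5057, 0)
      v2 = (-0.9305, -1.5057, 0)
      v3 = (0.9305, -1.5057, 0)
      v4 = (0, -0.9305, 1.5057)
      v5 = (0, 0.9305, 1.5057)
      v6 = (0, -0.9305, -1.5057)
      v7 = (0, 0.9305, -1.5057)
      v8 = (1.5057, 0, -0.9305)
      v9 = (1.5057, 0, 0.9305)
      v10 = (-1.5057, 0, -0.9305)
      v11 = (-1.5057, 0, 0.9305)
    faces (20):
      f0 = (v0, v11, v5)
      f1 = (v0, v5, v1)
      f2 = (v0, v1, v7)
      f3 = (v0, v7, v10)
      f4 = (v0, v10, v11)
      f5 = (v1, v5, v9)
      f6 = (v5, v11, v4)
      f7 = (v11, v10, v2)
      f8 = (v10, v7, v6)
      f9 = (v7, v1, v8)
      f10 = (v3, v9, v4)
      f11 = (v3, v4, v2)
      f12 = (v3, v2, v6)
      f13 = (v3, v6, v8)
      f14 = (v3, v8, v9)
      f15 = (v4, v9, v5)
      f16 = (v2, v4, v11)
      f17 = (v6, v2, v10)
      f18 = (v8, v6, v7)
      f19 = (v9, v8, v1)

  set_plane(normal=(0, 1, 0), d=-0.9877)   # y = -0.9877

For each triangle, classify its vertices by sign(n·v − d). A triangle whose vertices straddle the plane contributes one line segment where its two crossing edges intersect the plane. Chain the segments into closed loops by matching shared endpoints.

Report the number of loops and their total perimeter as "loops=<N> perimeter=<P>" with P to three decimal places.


Straddling triangles (8 of 20):
  (v11,v10,v2) [++-] → (-1.12838, -0.9877, -0.320116)–(-1.12838, -0.9877, 0.320116)  len=0.6402
  (v3,v9,v4) [-++] → (1.12838, -0.9877, 0.320116)–(0.0925323, -0.9877, 1.35597)  len=1.4649
  (v3,v4,v2) [-+-] → (0.0925323, -0.9877, 1.35597)–(-0.0925323, -0.9877, 1.35597)  len=0.1851
  (v3,v2,v6) [--+] → (-0.0925323, -0.9877, -1.35597)–(0.0925323, -0.9877, -1.35597)  len=0.1851
  (v3,v6,v8) [-++] → (0.0925323, -0.9877, -1.35597)–(1.12838, -0.9877, -0.320116)  len=1.4649
  (v3,v8,v9) [-++] → (1.12838, -0.9877, -0.320116)–(1.12838, -0.9877, 0.320116)  len=0.6402
  (v2,v4,v11) [-++] → (-0.0925323, -0.9877, 1.35597)–(-1.12838, -0.9877, 0.320116)  len=1.4649
  (v6,v2,v10) [+-+] → (-0.0925323, -0.9877, -1.35597)–(-1.12838, -0.9877, -0.320116)  len=1.4649

Chained into 1 loop(s):
  loop 1: 8 segments, perimeter = 7.5103
Total perimeter = 7.510

loops=1 perimeter=7.510


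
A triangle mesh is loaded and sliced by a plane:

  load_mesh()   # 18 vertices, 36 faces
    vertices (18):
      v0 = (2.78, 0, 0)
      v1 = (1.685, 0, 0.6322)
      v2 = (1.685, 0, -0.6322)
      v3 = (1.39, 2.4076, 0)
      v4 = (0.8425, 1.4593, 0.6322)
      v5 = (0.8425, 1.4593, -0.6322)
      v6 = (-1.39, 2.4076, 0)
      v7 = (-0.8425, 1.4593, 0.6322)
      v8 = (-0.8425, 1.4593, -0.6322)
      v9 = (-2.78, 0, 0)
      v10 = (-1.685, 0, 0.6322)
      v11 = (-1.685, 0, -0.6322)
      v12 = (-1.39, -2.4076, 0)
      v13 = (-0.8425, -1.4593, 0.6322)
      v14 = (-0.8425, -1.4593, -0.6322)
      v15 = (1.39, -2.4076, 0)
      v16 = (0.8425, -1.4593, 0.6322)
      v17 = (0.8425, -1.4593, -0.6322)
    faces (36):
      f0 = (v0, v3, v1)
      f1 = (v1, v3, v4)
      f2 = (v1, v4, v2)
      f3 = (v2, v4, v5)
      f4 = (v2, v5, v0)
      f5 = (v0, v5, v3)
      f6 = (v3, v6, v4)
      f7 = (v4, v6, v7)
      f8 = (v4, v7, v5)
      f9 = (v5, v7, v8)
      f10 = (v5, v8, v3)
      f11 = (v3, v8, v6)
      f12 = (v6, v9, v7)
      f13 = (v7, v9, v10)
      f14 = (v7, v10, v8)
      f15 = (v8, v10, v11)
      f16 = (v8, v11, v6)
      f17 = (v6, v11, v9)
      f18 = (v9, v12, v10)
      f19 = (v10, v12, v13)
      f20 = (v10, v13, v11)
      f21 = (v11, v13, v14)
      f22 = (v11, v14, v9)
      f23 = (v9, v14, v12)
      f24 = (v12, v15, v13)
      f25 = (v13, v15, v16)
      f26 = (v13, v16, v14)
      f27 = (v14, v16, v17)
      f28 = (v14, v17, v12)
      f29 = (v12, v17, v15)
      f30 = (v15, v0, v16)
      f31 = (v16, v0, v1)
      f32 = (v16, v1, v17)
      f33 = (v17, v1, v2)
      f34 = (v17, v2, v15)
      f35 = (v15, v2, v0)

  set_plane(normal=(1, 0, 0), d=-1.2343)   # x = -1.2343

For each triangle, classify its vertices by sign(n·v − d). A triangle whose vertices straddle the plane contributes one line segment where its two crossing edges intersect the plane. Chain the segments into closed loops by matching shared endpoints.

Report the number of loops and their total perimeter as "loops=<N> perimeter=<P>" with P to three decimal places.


Straddling triangles (16 of 36):
  (v3,v6,v4) [+-+] → (-1.2343, 2.4076, 0)–(-1.2343, 2.34146, 0.0440912)  len=0.0795
  (v4,v6,v7) [+-+] → (-1.2343, 2.34146, 0.0440912)–(-1.2343, 2.13792, 0.179787)  len=0.2446
  (v3,v8,v6) [++-] → (-1.2343, 2.13792, -0.179787)–(-1.2343, 2.4076, 0)  len=0.3241
  (v6,v9,v7) [--+] → (-1.2343, 1.1642, 0.504357)–(-1.2343, 2.13792, 0.179787)  len=1.0264
  (v7,v9,v10) [+--] → (-1.2343, 1.1642, 0.504357)–(-1.2343, 0.780661, 0.6322)  len=0.4043
  (v7,v10,v8) [+-+] → (-1.2343, 0.780661, 0.6322)–(-1.2343, 0.780661, -0.0441977)  len=0.6764
  (v8,v10,v11) [+--] → (-1.2343, 0.780661, -0.0441977)–(-1.2343, 0.780661, -0.6322)  len=0.5880
  (v8,v11,v6) [+--] → (-1.2343, 0.780661, -0.6322)–(-1.2343, 2.13792, -0.179787)  len=1.4307
  (v10,v12,v13) [--+] → (-1.2343, -2.13792, 0.179787)–(-1.2343, -0.780661, 0.6322)  len=1.4307
  (v10,v13,v11) [-+-] → (-1.2343, -0.780661, 0.6322)–(-1.2343, -0.780661, 0.0441977)  len=0.5880
  (v11,v13,v14) [-++] → (-1.2343, -0.780661, 0.0441977)–(-1.2343, -0.780661, -0.6322)  len=0.6764
  (v11,v14,v9) [-+-] → (-1.2343, -0.780661, -0.6322)–(-1.2343, -1.1642, -0.504357)  len=0.4043
  (v9,v14,v12) [-+-] → (-1.2343, -1.1642, -0.504357)–(-1.2343, -2.13792, -0.179787)  len=1.0264
  (v12,v15,v13) [-++] → (-1.2343, -2.4076, 0)–(-1.2343, -2.13792, 0.179787)  len=0.3241
  (v14,v17,v12) [++-] → (-1.2343, -2.34146, -0.0440912)–(-1.2343, -2.13792, -0.179787)  len=0.2446
  (v12,v17,v15) [-++] → (-1.2343, -2.34146, -0.0440912)–(-1.2343, -2.4076, 0)  len=0.0795

Chained into 2 loop(s):
  loop 1: 8 segments, perimeter = 4.7740
  loop 2: 8 segments, perimeter = 4.7740
Total perimeter = 9.548

loops=2 perimeter=9.548


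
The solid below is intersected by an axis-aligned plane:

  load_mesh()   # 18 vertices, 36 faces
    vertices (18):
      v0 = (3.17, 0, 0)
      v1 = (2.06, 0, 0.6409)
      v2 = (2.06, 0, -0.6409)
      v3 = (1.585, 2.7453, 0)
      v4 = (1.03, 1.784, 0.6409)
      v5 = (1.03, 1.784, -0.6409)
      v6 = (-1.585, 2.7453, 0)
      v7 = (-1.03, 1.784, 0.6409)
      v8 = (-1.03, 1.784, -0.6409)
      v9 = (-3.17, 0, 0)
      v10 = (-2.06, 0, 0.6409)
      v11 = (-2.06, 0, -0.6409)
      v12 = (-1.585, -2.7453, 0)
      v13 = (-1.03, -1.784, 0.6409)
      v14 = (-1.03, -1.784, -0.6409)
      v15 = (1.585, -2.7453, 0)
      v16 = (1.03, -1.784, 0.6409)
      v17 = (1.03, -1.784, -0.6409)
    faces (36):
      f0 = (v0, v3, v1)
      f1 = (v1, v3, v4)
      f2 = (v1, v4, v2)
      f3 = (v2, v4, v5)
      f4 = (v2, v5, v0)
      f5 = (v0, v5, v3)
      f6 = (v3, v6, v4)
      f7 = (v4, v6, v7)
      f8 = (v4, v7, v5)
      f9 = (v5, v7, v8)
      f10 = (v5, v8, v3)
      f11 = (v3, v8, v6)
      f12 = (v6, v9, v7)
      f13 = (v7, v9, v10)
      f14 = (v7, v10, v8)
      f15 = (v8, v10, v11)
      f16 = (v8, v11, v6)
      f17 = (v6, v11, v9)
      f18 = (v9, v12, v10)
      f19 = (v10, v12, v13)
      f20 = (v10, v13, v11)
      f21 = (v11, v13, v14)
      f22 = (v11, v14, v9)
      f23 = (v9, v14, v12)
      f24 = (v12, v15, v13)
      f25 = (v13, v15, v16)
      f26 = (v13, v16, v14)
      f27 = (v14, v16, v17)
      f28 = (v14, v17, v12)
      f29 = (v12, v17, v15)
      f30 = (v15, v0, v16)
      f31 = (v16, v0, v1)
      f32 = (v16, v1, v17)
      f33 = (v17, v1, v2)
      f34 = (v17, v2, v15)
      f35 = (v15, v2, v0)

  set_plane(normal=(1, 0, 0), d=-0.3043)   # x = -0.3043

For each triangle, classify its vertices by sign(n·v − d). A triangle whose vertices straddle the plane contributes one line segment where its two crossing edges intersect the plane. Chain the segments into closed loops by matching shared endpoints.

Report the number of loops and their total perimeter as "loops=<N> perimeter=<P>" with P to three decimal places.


loops=2 perimeter=7.185

Straddling triangles (12 of 36):
  (v3,v6,v4) [+-+] → (-0.3043, 2.7453, 0)–(-0.3043, 2.2745, 0.313882)  len=0.5658
  (v4,v6,v7) [+--] → (-0.3043, 2.2745, 0.313882)–(-0.3043, 1.784, 0.6409)  len=0.5895
  (v4,v7,v5) [+-+] → (-0.3043, 1.784, 0.6409)–(-0.3043, 1.784, 0.189346)  len=0.4516
  (v5,v7,v8) [+--] → (-0.3043, 1.784, 0.189346)–(-0.3043, 1.784, -0.6409)  len=0.8302
  (v5,v8,v3) [+-+] → (-0.3043, 1.784, -0.6409)–(-0.3043, 2.05077, -0.463041)  len=0.3206
  (v3,v8,v6) [+--] → (-0.3043, 2.05077, -0.463041)–(-0.3043, 2.7453, 0)  len=0.8347
  (v12,v15,v13) [-+-] → (-0.3043, -2.7453, 0)–(-0.3043, -2.05077, 0.463041)  len=0.8347
  (v13,v15,v16) [-++] → (-0.3043, -2.05077, 0.463041)–(-0.3043, -1.784, 0.6409)  len=0.3206
  (v13,v16,v14) [-+-] → (-0.3043, -1.784, 0.6409)–(-0.3043, -1.784, -0.189346)  len=0.8302
  (v14,v16,v17) [-++] → (-0.3043, -1.784, -0.189346)–(-0.3043, -1.784, -0.6409)  len=0.4516
  (v14,v17,v12) [-+-] → (-0.3043, -1.784, -0.6409)–(-0.3043, -2.2745, -0.313882)  len=0.5895
  (v12,v17,v15) [-++] → (-0.3043, -2.2745, -0.313882)–(-0.3043, -2.7453, 0)  len=0.5658

Chained into 2 loop(s):
  loop 1: 6 segments, perimeter = 3.5925
  loop 2: 6 segments, perimeter = 3.5925
Total perimeter = 7.185


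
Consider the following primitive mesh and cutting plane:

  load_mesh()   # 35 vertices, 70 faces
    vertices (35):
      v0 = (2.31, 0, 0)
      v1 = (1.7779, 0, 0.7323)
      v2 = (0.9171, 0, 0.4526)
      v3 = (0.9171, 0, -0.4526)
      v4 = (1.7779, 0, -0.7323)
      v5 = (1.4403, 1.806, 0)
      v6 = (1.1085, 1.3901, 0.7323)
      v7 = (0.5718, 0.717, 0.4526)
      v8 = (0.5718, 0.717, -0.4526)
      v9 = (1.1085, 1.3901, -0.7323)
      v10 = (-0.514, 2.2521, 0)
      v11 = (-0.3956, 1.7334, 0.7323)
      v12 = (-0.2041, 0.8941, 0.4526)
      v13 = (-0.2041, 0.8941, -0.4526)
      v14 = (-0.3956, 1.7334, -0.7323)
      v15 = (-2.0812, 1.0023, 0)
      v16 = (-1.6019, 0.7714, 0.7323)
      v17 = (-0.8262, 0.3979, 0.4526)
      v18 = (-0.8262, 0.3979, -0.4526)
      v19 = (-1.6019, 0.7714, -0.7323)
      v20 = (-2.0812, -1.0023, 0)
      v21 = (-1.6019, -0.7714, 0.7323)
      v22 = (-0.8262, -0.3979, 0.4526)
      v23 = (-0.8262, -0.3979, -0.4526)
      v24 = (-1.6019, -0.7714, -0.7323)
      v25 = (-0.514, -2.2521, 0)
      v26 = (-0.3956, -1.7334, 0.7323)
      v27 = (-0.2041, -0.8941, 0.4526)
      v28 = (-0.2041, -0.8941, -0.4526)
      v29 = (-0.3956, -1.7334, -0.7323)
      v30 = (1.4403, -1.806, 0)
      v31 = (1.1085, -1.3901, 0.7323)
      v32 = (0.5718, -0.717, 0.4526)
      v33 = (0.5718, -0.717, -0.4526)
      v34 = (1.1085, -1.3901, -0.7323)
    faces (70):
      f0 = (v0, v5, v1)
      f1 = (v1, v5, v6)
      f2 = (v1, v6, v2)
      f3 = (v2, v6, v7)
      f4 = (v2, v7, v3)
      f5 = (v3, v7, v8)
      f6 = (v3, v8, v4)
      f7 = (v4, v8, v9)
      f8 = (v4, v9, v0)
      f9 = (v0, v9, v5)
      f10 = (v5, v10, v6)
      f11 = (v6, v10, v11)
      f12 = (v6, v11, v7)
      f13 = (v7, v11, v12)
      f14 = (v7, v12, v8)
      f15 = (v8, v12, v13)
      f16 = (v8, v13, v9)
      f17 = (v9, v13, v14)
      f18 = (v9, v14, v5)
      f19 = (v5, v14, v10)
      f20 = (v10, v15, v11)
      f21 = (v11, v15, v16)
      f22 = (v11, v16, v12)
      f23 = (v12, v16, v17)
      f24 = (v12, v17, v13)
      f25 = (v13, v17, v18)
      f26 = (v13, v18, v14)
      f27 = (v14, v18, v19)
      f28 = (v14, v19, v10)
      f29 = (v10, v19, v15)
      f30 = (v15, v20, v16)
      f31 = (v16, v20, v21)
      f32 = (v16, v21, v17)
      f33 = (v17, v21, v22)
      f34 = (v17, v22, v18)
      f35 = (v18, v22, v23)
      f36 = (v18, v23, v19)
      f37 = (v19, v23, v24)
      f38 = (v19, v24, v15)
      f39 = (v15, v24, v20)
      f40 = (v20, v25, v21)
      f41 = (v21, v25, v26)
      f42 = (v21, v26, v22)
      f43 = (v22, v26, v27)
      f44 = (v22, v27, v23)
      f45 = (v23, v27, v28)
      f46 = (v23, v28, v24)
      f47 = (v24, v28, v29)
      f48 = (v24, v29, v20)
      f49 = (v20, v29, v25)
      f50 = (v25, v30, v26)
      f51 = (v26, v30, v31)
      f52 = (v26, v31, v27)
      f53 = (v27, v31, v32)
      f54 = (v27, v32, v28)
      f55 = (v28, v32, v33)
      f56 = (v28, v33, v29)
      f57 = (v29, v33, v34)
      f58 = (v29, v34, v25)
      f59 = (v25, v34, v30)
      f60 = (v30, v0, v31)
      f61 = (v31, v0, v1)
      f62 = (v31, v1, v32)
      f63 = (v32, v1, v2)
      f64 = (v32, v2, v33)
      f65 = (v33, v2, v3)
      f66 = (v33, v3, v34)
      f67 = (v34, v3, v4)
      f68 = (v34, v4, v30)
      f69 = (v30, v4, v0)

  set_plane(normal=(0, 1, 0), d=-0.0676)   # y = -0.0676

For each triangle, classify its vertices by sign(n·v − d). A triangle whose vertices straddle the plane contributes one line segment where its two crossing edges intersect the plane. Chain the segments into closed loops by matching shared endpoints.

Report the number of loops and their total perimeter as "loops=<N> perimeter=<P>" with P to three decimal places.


loops=2 perimeter=8.831

Straddling triangles (20 of 70):
  (v15,v20,v16) [+-+] → (-2.0812, -0.0676, 0)–(-1.82862, -0.0676, 0.385906)  len=0.4612
  (v16,v20,v21) [+--] → (-1.82862, -0.0676, 0.385906)–(-1.6019, -0.0676, 0.7323)  len=0.4140
  (v16,v21,v17) [+-+] → (-1.6019, -0.0676, 0.7323)–(-1.13501, -0.0676, 0.563949)  len=0.4963
  (v17,v21,v22) [+--] → (-1.13501, -0.0676, 0.563949)–(-0.8262, -0.0676, 0.4526)  len=0.3283
  (v17,v22,v18) [+-+] → (-0.8262, -0.0676, 0.4526)–(-0.8262, -0.0676, 0.0768931)  len=0.3757
  (v18,v22,v23) [+--] → (-0.8262, -0.0676, 0.0768931)–(-0.8262, -0.0676, -0.4526)  len=0.5295
  (v18,v23,v19) [+-+] → (-0.8262, -0.0676, -0.4526)–(-1.04532, -0.0676, -0.531609)  len=0.2329
  (v19,v23,v24) [+--] → (-1.04532, -0.0676, -0.531609)–(-1.6019, -0.0676, -0.7323)  len=0.5917
  (v19,v24,v15) [+-+] → (-1.6019, -0.0676, -0.7323)–(-1.79209, -0.0676, -0.441725)  len=0.3473
  (v15,v24,v20) [+--] → (-1.79209, -0.0676, -0.441725)–(-2.0812, -0.0676, 0)  len=0.5279
  (v30,v0,v31) [-+-] → (2.27745, -0.0676, 0)–(2.25157, -0.0676, 0.0356115)  len=0.0440
  (v31,v0,v1) [-++] → (2.25157, -0.0676, 0.0356115)–(1.74535, -0.0676, 0.7323)  len=0.8612
  (v31,v1,v32) [-+-] → (1.74535, -0.0676, 0.7323)–(1.66419, -0.0676, 0.705929)  len=0.0853
  (v32,v1,v2) [-++] → (1.66419, -0.0676, 0.705929)–(0.884545, -0.0676, 0.4526)  len=0.8198
  (v32,v2,v33) [-+-] → (0.884545, -0.0676, 0.4526)–(0.884545, -0.0676, 0.367256)  len=0.0853
  (v33,v2,v3) [-++] → (0.884545, -0.0676, 0.367256)–(0.884545, -0.0676, -0.4526)  len=0.8199
  (v33,v3,v34) [-+-] → (0.884545, -0.0676, -0.4526)–(0.926408, -0.0676, -0.466202)  len=0.0440
  (v34,v3,v4) [-++] → (0.926408, -0.0676, -0.466202)–(1.74535, -0.0676, -0.7323)  len=0.8611
  (v34,v4,v30) [-+-] → (1.74535, -0.0676, -0.7323)–(1.76526, -0.0676, -0.704889)  len=0.0339
  (v30,v4,v0) [-++] → (1.76526, -0.0676, -0.704889)–(2.27745, -0.0676, 0)  len=0.8713

Chained into 2 loop(s):
  loop 1: 10 segments, perimeter = 4.3048
  loop 2: 10 segments, perimeter = 4.5258
Total perimeter = 8.831


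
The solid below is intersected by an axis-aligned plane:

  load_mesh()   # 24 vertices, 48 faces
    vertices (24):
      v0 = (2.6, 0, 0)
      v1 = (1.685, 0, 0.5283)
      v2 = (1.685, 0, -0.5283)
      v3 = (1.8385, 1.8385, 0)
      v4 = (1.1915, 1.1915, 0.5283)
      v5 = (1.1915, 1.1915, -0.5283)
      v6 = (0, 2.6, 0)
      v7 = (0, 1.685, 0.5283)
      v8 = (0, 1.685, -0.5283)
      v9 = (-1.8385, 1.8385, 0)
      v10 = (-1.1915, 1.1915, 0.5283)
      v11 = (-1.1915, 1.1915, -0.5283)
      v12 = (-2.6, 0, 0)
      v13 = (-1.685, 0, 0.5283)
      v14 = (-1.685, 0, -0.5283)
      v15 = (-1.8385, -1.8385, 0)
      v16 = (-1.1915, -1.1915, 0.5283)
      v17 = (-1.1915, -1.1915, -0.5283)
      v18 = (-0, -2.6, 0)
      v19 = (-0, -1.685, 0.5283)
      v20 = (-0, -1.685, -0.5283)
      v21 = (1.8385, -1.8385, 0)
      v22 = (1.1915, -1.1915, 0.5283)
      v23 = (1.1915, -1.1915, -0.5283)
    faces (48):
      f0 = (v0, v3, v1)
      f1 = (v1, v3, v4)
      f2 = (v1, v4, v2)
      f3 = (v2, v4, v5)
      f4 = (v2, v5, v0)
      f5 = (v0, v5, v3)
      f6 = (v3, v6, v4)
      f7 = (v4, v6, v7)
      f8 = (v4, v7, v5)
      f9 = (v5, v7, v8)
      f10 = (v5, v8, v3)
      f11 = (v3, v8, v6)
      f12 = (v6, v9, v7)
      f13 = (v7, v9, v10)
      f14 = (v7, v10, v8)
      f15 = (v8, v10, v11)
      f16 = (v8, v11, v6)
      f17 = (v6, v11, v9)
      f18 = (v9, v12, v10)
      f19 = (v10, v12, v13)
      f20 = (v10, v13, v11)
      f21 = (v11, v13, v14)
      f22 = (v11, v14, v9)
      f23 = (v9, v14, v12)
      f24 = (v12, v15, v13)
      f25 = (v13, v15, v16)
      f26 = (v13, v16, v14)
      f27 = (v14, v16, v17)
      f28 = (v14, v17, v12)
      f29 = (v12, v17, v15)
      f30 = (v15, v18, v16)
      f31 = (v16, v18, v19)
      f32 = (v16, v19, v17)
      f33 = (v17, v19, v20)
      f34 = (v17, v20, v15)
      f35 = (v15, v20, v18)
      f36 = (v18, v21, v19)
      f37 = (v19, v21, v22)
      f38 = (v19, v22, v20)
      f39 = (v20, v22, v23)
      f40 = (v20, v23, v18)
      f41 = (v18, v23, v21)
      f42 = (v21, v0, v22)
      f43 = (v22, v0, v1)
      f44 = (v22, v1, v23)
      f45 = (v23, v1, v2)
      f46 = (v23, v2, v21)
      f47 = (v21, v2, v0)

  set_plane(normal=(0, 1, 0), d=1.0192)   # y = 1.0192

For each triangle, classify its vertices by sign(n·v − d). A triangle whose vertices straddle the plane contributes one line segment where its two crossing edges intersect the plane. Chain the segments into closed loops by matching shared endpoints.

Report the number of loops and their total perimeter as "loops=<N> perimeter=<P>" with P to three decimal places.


Straddling triangles (12 of 48):
  (v0,v3,v1) [-+-] → (2.17785, 1.0192, 0)–(1.7701, 1.0192, 0.235429)  len=0.4708
  (v1,v3,v4) [-++] → (1.7701, 1.0192, 0.235429)–(1.26286, 1.0192, 0.5283)  len=0.5857
  (v1,v4,v2) [-+-] → (1.26286, 1.0192, 0.5283)–(1.26286, 1.0192, 0.375508)  len=0.1528
  (v2,v4,v5) [-++] → (1.26286, 1.0192, 0.375508)–(1.26286, 1.0192, -0.5283)  len=0.9038
  (v2,v5,v0) [-+-] → (1.26286, 1.0192, -0.5283)–(1.39518, 1.0192, -0.451904)  len=0.1528
  (v0,v5,v3) [-++] → (1.39518, 1.0192, -0.451904)–(2.17785, 1.0192, 0)  len=0.9038
  (v9,v12,v10) [+-+] → (-2.17785, 1.0192, 0)–(-1.39518, 1.0192, 0.451904)  len=0.9038
  (v10,v12,v13) [+--] → (-1.39518, 1.0192, 0.451904)–(-1.26286, 1.0192, 0.5283)  len=0.1528
  (v10,v13,v11) [+-+] → (-1.26286, 1.0192, 0.5283)–(-1.26286, 1.0192, -0.375508)  len=0.9038
  (v11,v13,v14) [+--] → (-1.26286, 1.0192, -0.375508)–(-1.26286, 1.0192, -0.5283)  len=0.1528
  (v11,v14,v9) [+-+] → (-1.26286, 1.0192, -0.5283)–(-1.7701, 1.0192, -0.235429)  len=0.5857
  (v9,v14,v12) [+--] → (-1.7701, 1.0192, -0.235429)–(-2.17785, 1.0192, 0)  len=0.4708

Chained into 2 loop(s):
  loop 1: 6 segments, perimeter = 3.1697
  loop 2: 6 segments, perimeter = 3.1697
Total perimeter = 6.339

loops=2 perimeter=6.339


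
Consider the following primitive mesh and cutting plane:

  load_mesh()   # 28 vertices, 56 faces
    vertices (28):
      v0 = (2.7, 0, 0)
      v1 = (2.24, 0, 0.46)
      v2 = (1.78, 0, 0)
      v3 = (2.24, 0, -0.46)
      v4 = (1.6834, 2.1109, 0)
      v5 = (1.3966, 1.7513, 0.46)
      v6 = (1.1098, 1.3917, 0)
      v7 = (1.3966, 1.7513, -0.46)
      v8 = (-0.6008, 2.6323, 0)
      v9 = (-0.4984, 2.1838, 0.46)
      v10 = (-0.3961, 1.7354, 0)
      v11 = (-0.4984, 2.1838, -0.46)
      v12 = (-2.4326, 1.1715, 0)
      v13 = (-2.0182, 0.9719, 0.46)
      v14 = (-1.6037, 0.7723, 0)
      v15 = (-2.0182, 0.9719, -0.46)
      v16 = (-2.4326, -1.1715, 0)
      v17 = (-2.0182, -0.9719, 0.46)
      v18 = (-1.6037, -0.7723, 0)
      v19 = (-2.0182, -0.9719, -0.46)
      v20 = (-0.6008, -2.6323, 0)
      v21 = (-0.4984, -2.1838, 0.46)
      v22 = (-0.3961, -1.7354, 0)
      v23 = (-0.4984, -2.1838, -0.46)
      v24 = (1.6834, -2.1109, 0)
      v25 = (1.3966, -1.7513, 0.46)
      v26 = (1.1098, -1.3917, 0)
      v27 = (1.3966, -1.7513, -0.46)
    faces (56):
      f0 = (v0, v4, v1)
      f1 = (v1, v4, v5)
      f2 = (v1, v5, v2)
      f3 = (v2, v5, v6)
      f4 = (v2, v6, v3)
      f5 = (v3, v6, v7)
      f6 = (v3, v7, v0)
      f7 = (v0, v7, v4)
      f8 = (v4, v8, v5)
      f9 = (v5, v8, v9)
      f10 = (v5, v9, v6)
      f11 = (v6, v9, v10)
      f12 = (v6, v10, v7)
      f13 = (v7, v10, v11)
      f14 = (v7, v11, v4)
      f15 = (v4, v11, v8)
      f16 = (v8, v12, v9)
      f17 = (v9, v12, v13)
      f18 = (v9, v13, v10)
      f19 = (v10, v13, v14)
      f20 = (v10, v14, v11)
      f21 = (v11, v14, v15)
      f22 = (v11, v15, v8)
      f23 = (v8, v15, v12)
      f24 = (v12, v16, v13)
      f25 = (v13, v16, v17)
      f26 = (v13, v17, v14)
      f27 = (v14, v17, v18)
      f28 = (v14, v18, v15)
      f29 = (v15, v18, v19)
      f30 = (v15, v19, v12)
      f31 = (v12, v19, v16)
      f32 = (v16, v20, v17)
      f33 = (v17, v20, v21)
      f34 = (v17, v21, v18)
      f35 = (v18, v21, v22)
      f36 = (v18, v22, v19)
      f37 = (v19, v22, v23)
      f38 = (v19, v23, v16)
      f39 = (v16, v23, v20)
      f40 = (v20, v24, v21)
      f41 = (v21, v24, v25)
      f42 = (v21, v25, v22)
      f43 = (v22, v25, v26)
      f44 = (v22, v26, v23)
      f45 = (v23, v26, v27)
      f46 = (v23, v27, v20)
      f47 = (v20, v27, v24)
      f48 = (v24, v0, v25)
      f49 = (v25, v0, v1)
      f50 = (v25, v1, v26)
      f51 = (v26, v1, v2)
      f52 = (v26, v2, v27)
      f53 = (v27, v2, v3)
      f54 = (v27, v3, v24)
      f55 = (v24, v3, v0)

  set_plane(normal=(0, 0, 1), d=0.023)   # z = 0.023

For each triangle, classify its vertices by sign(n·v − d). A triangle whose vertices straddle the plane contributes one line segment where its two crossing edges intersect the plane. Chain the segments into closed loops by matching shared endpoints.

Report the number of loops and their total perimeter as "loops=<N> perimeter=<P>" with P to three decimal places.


loops=2 perimeter=27.213

Straddling triangles (28 of 56):
  (v0,v4,v1) [--+] → (1.71123, 2.00536, 0.023)–(2.677, 0, 0.023)  len=2.2258
  (v1,v4,v5) [+-+] → (1.71123, 2.00535, 0.023)–(1.66906, 2.09292, 0.023)  len=0.0972
  (v1,v5,v2) [++-] → (1.76083, 0.087565, 0.023)–(1.803, 0, 0.023)  len=0.0972
  (v2,v5,v6) [-+-] → (1.76083, 0.087565, 0.023)–(1.12414, 1.40968, 0.023)  len=1.4674
  (v4,v8,v5) [--+] → (-0.50093, 2.58825, 0.023)–(1.66906, 2.09292, 0.023)  len=2.2258
  (v5,v8,v9) [+-+] → (-0.50093, 2.58825, 0.023)–(-0.59568, 2.60987, 0.023)  len=0.0972
  (v5,v9,v6) [++-] → (1.02939, 1.43131, 0.023)–(1.12414, 1.40968, 0.023)  len=0.0972
  (v6,v9,v10) [-+-] → (1.02939, 1.43131, 0.023)–(-0.401215, 1.75782, 0.023)  len=1.4674
  (v8,v12,v9) [--+] → (-2.33589, 1.22212, 0.023)–(-0.59568, 2.60987, 0.023)  len=2.2258
  (v9,v12,v13) [+-+] → (-2.33589, 1.22212, 0.023)–(-2.41188, 1.16152, 0.023)  len=0.0972
  (v9,v13,v10) [++-] → (-0.477205, 1.69722, 0.023)–(-0.401215, 1.75782, 0.023)  len=0.0972
  (v10,v13,v14) [-+-] → (-0.477205, 1.69722, 0.023)–(-1.62443, 0.78228, 0.023)  len=1.4674
  (v12,v16,v13) [--+] → (-2.41188, -1.06433, 0.023)–(-2.41188, 1.16152, 0.023)  len=2.2258
  (v13,v16,v17) [+-+] → (-2.41188, -1.06433, 0.023)–(-2.41188, -1.16152, 0.023)  len=0.0972
  (v13,v17,v14) [++-] → (-1.62443, 0.68509, 0.023)–(-1.62443, 0.78228, 0.023)  len=0.0972
  (v14,v17,v18) [-+-] → (-1.62443, 0.68509, 0.023)–(-1.62443, -0.78228, 0.023)  len=1.4674
  (v16,v20,v17) [--+] → (-0.67167, -2.54928, 0.023)–(-2.41188, -1.16152, 0.023)  len=2.2258
  (v17,v20,v21) [+-+] → (-0.67167, -2.54928, 0.023)–(-0.59568, -2.60987, 0.023)  len=0.0972
  (v17,v21,v18) [++-] → (-1.54843, -0.842875, 0.023)–(-1.62443, -0.78228, 0.023)  len=0.0972
  (v18,v21,v22) [-+-] → (-1.54844, -0.842875, 0.023)–(-0.401215, -1.75782, 0.023)  len=1.4674
  (v20,v24,v21) [--+] → (1.57431, -2.11455, 0.023)–(-0.59568, -2.60987, 0.023)  len=2.2258
  (v21,v24,v25) [+-+] → (1.57431, -2.11455, 0.023)–(1.66906, -2.09292, 0.023)  len=0.0972
  (v21,v25,v22) [++-] → (-0.306465, -1.7362, 0.023)–(-0.401215, -1.75782, 0.023)  len=0.0972
  (v22,v25,v26) [-+-] → (-0.306465, -1.7362, 0.023)–(1.12414, -1.40968, 0.023)  len=1.4674
  (v24,v0,v25) [--+] → (2.63483, -0.087565, 0.023)–(1.66906, -2.09292, 0.023)  len=2.2258
  (v25,v0,v1) [+-+] → (2.63483, -0.087565, 0.023)–(2.677, 0, 0.023)  len=0.0972
  (v25,v1,v26) [++-] → (1.16631, -1.32211, 0.023)–(1.12414, -1.40968, 0.023)  len=0.0972
  (v26,v1,v2) [-+-] → (1.16631, -1.32211, 0.023)–(1.803, 0, 0.023)  len=1.4674

Chained into 2 loop(s):
  loop 1: 14 segments, perimeter = 16.2610
  loop 2: 14 segments, perimeter = 10.9521
Total perimeter = 27.213


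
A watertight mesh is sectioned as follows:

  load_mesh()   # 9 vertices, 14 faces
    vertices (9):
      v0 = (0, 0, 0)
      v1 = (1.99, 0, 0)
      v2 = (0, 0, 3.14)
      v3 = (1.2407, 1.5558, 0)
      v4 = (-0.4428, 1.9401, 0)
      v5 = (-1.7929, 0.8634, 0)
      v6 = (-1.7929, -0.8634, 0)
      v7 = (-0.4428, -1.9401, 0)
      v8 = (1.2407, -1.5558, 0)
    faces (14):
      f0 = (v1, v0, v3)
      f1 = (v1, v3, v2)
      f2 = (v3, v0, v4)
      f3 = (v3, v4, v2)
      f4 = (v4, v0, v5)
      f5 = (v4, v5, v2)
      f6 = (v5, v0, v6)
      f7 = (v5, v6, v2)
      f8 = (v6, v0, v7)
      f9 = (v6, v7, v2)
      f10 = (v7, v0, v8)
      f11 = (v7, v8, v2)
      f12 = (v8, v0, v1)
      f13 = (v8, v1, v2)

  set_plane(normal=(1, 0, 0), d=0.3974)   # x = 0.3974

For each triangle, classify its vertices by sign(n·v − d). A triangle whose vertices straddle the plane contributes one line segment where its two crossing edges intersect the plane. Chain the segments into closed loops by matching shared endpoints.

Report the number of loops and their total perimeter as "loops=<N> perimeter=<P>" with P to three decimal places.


loops=1 perimeter=9.695

Straddling triangles (8 of 14):
  (v1,v0,v3) [+-+] → (0.3974, 0, 0)–(0.3974, 0.498327, 0)  len=0.4983
  (v1,v3,v2) [++-] → (0.3974, 0.498327, 2.13425)–(0.3974, 0, 2.51295)  len=0.6259
  (v3,v0,v4) [+--] → (0.3974, 0.498327, 0)–(0.3974, 1.7483, 0)  len=1.2500
  (v3,v4,v2) [+--] → (0.3974, 1.7483, 0)–(0.3974, 0.498327, 2.13425)  len=2.4733
  (v7,v0,v8) [--+] → (0.3974, -0.498327, 0)–(0.3974, -1.7483, 0)  len=1.2500
  (v7,v8,v2) [-+-] → (0.3974, -1.7483, 0)–(0.3974, -0.498327, 2.13425)  len=2.4733
  (v8,v0,v1) [+-+] → (0.3974, -0.498327, 0)–(0.3974, 0, 0)  len=0.4983
  (v8,v1,v2) [++-] → (0.3974, 0, 2.51295)–(0.3974, -0.498327, 2.13425)  len=0.6259

Chained into 1 loop(s):
  loop 1: 8 segments, perimeter = 9.6951
Total perimeter = 9.695


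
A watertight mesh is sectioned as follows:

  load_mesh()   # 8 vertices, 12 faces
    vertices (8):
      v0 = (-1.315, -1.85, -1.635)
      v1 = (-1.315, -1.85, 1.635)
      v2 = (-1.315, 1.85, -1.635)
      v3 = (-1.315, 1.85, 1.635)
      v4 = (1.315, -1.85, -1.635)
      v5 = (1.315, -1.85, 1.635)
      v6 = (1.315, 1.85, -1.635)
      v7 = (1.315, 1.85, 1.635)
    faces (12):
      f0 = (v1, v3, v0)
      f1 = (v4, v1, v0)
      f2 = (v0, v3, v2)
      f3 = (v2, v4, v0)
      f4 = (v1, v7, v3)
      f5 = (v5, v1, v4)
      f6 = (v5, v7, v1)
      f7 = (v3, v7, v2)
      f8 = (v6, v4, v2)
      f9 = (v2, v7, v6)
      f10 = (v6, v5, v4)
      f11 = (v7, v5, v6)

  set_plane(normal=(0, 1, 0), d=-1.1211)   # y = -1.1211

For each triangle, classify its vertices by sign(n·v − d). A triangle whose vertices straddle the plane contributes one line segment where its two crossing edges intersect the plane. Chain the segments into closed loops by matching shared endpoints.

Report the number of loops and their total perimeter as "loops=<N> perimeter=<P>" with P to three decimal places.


loops=1 perimeter=11.800

Straddling triangles (8 of 12):
  (v1,v3,v0) [-+-] → (-1.315, -1.1211, 1.635)–(-1.315, -1.1211, -0.99081)  len=2.6258
  (v0,v3,v2) [-++] → (-1.315, -1.1211, -0.99081)–(-1.315, -1.1211, -1.635)  len=0.6442
  (v2,v4,v0) [+--] → (0.79689, -1.1211, -1.635)–(-1.315, -1.1211, -1.635)  len=2.1119
  (v1,v7,v3) [-++] → (-0.79689, -1.1211, 1.635)–(-1.315, -1.1211, 1.635)  len=0.5181
  (v5,v7,v1) [-+-] → (1.315, -1.1211, 1.635)–(-0.79689, -1.1211, 1.635)  len=2.1119
  (v6,v4,v2) [+-+] → (1.315, -1.1211, -1.635)–(0.79689, -1.1211, -1.635)  len=0.5181
  (v6,v5,v4) [+--] → (1.315, -1.1211, 0.99081)–(1.315, -1.1211, -1.635)  len=2.6258
  (v7,v5,v6) [+-+] → (1.315, -1.1211, 1.635)–(1.315, -1.1211, 0.99081)  len=0.6442

Chained into 1 loop(s):
  loop 1: 8 segments, perimeter = 11.8000
Total perimeter = 11.800


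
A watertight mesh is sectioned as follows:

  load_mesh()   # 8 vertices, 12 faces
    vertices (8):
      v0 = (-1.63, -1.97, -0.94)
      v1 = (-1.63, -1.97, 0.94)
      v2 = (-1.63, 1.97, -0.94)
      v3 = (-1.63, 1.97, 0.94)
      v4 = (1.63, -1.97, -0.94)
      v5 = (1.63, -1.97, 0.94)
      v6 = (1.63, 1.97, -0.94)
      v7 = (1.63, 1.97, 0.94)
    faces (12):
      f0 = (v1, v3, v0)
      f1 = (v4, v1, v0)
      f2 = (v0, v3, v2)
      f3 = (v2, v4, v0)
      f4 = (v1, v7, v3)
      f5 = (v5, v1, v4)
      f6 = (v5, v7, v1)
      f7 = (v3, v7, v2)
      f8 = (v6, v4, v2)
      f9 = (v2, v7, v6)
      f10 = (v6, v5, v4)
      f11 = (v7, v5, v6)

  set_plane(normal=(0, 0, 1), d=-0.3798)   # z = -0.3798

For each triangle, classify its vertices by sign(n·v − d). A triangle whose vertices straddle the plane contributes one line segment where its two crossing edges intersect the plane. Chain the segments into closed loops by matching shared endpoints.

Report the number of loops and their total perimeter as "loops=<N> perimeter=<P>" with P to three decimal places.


loops=1 perimeter=14.400

Straddling triangles (8 of 12):
  (v1,v3,v0) [++-] → (-1.63, -0.795964, -0.3798)–(-1.63, -1.97, -0.3798)  len=1.1740
  (v4,v1,v0) [-+-] → (0.658589, -1.97, -0.3798)–(-1.63, -1.97, -0.3798)  len=2.2886
  (v0,v3,v2) [-+-] → (-1.63, -0.795964, -0.3798)–(-1.63, 1.97, -0.3798)  len=2.7660
  (v5,v1,v4) [++-] → (0.658589, -1.97, -0.3798)–(1.63, -1.97, -0.3798)  len=0.9714
  (v3,v7,v2) [++-] → (-0.658589, 1.97, -0.3798)–(-1.63, 1.97, -0.3798)  len=0.9714
  (v2,v7,v6) [-+-] → (-0.658589, 1.97, -0.3798)–(1.63, 1.97, -0.3798)  len=2.2886
  (v6,v5,v4) [-+-] → (1.63, 0.795964, -0.3798)–(1.63, -1.97, -0.3798)  len=2.7660
  (v7,v5,v6) [++-] → (1.63, 0.795964, -0.3798)–(1.63, 1.97, -0.3798)  len=1.1740

Chained into 1 loop(s):
  loop 1: 8 segments, perimeter = 14.4000
Total perimeter = 14.400
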